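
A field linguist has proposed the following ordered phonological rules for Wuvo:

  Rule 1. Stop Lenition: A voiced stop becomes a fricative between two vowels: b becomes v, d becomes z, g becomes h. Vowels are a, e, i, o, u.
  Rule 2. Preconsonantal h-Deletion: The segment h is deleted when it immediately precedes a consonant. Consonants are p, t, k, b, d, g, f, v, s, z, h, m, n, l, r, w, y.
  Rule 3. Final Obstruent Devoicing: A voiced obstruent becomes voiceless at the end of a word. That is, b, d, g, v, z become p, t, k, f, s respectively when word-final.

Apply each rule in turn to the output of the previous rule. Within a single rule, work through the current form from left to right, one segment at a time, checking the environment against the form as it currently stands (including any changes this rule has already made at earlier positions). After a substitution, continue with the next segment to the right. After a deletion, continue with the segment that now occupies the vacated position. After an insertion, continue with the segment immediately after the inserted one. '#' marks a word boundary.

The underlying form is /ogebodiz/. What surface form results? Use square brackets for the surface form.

Rule 1 Stop Lenition: [ogebodiz] → [ohevoziz]
Rule 2 Preconsonantal h-Deletion: no change — [ohevoziz]
Rule 3 Final Obstruent Devoicing: [ohevoziz] → [ohevozis]

[ohevozis]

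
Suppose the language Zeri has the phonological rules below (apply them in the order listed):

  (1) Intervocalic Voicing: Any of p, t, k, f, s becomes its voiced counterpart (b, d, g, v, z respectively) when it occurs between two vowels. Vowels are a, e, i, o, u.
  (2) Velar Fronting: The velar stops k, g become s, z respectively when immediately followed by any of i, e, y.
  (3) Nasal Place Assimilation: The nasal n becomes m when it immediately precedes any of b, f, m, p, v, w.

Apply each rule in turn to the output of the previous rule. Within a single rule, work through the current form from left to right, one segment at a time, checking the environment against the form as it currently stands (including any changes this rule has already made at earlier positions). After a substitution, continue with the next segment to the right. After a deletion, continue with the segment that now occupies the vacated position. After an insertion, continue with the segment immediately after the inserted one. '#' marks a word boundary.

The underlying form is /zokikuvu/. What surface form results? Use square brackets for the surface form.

[zoziguvu]

(1) Intervocalic Voicing: [zokikuvu] → [zogiguvu]
(2) Velar Fronting: [zogiguvu] → [zoziguvu]
(3) Nasal Place Assimilation: no change — [zoziguvu]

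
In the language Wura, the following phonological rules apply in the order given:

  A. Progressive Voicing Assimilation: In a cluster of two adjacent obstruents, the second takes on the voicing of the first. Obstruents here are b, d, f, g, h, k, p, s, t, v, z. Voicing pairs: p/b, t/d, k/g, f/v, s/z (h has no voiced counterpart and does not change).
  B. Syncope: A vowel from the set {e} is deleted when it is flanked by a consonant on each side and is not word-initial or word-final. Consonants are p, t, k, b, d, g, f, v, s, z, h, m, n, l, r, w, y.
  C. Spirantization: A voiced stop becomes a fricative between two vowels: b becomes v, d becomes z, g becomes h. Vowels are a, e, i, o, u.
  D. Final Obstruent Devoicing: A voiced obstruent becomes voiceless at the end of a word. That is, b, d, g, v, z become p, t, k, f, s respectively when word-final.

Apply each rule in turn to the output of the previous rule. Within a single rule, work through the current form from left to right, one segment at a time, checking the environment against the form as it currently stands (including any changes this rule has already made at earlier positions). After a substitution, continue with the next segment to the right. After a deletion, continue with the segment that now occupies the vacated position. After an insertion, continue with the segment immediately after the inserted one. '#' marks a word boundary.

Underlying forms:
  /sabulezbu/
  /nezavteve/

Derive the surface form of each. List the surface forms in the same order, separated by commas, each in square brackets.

[savulzbu], [nzavdve]

/sabulezbu/:
  A Progressive Voicing Assimilation: no change — [sabulezbu]
  B Syncope: [sabulezbu] → [sabulzbu]
  C Spirantization: [sabulzbu] → [savulzbu]
  D Final Obstruent Devoicing: no change — [savulzbu]
/nezavteve/:
  A Progressive Voicing Assimilation: [nezavteve] → [nezavdeve]
  B Syncope: [nezavdeve] → [nzavdve]
  C Spirantization: no change — [nzavdve]
  D Final Obstruent Devoicing: no change — [nzavdve]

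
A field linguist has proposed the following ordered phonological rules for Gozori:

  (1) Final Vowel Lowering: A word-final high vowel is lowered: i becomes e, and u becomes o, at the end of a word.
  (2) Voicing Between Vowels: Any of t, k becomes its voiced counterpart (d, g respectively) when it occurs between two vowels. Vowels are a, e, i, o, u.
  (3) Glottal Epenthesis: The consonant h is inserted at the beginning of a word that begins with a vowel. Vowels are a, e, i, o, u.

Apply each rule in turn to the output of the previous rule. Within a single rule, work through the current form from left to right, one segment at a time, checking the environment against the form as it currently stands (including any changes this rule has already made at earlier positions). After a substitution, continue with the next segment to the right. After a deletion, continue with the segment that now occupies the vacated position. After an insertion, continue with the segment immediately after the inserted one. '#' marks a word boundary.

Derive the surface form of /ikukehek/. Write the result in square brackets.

(1) Final Vowel Lowering: no change — [ikukehek]
(2) Voicing Between Vowels: [ikukehek] → [igugehek]
(3) Glottal Epenthesis: [igugehek] → [higugehek]

[higugehek]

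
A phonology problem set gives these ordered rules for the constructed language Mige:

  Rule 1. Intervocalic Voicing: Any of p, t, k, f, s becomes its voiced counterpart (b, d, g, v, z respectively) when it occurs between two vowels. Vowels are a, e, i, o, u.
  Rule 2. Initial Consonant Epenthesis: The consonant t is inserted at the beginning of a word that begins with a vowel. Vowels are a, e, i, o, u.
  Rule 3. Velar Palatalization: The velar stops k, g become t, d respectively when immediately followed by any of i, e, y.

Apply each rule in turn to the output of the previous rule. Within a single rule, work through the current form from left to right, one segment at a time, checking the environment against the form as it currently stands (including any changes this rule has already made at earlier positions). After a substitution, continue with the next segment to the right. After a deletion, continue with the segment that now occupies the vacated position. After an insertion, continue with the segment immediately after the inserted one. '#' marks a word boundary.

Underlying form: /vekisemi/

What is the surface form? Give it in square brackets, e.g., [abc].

Rule 1 Intervocalic Voicing: [vekisemi] → [vegizemi]
Rule 2 Initial Consonant Epenthesis: no change — [vegizemi]
Rule 3 Velar Palatalization: [vegizemi] → [vedizemi]

[vedizemi]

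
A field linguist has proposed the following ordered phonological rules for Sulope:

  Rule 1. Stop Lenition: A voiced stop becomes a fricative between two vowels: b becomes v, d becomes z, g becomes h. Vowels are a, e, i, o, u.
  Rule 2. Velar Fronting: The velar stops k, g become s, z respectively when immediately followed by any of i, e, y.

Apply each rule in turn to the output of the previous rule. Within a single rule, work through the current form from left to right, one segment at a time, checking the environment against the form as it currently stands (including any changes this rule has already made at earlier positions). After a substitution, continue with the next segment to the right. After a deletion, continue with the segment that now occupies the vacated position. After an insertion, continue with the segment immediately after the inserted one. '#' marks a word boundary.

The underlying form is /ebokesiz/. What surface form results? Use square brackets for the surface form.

[evosesiz]

Rule 1 Stop Lenition: [ebokesiz] → [evokesiz]
Rule 2 Velar Fronting: [evokesiz] → [evosesiz]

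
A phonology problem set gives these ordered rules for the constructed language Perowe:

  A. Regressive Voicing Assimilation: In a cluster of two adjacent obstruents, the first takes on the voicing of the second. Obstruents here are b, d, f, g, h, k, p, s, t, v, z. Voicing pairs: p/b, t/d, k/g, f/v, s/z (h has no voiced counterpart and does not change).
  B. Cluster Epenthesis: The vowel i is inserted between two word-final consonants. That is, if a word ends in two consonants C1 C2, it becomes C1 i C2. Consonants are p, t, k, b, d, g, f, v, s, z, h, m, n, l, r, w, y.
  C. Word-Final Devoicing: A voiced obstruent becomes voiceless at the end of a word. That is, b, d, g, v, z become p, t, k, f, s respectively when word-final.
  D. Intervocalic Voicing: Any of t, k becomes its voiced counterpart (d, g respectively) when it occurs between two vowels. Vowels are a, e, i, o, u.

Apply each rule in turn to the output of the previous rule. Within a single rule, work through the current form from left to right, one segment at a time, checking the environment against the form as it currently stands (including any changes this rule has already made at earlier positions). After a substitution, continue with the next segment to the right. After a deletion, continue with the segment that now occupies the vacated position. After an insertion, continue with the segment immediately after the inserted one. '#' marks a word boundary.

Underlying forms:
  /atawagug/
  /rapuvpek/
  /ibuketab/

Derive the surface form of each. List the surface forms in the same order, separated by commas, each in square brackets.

/atawagug/:
  A Regressive Voicing Assimilation: no change — [atawagug]
  B Cluster Epenthesis: no change — [atawagug]
  C Word-Final Devoicing: [atawagug] → [atawaguk]
  D Intervocalic Voicing: [atawaguk] → [adawaguk]
/rapuvpek/:
  A Regressive Voicing Assimilation: [rapuvpek] → [rapufpek]
  B Cluster Epenthesis: no change — [rapufpek]
  C Word-Final Devoicing: no change — [rapufpek]
  D Intervocalic Voicing: no change — [rapufpek]
/ibuketab/:
  A Regressive Voicing Assimilation: no change — [ibuketab]
  B Cluster Epenthesis: no change — [ibuketab]
  C Word-Final Devoicing: [ibuketab] → [ibuketap]
  D Intervocalic Voicing: [ibuketap] → [ibugedap]

[adawaguk], [rapufpek], [ibugedap]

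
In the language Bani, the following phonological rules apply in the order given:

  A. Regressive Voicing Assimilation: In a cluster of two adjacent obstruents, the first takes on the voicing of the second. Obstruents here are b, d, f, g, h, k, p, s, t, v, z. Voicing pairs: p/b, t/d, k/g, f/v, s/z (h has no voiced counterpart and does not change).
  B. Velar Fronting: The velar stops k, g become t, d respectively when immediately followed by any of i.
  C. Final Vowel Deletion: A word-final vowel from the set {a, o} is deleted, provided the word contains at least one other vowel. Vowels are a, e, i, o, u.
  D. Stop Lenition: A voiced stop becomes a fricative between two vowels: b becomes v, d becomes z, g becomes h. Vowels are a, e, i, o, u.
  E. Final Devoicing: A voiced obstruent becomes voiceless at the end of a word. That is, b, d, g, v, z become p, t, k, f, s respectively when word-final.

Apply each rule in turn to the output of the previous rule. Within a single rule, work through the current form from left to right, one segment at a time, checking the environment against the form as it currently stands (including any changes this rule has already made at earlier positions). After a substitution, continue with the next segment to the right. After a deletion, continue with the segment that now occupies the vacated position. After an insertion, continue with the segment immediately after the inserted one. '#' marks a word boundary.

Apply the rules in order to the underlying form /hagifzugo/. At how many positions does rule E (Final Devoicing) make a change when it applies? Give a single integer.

1

A Regressive Voicing Assimilation: [hagifzugo] → [hagivzugo]
B Velar Fronting: [hagivzugo] → [hadivzugo]
C Final Vowel Deletion: [hadivzugo] → [hadivzug]
D Stop Lenition: [hadivzug] → [hazivzug]
E Final Devoicing: [hazivzug] → [hazivzuk]
Rule E changed 1 position(s).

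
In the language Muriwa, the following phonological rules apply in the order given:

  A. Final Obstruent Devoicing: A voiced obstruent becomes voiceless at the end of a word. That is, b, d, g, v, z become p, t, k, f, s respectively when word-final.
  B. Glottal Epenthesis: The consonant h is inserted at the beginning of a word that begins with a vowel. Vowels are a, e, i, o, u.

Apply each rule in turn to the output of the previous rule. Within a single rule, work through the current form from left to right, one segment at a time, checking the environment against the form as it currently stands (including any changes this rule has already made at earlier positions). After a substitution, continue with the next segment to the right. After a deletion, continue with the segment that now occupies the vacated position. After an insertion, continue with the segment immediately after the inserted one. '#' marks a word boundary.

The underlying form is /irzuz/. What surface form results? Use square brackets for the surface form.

A Final Obstruent Devoicing: [irzuz] → [irzus]
B Glottal Epenthesis: [irzus] → [hirzus]

[hirzus]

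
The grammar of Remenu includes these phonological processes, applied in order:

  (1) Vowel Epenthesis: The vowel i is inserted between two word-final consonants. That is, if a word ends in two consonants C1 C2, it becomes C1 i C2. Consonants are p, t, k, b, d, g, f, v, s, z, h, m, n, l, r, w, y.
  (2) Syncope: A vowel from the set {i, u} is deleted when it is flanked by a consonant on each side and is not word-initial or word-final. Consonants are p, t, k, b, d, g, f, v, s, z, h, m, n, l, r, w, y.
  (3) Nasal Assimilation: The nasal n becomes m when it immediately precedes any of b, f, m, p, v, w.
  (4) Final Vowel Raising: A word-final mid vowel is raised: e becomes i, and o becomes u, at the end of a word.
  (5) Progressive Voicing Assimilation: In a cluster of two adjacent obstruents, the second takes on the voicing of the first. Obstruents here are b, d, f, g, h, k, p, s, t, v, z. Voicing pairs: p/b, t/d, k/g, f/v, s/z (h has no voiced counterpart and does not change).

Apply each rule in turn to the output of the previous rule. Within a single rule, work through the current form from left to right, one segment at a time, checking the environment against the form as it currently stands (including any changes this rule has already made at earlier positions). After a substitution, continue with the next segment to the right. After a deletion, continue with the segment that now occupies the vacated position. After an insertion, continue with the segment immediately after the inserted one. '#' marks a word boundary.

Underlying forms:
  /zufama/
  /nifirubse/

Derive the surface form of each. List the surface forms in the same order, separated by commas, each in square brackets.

[zvama], [mfrbzi]

/zufama/:
  (1) Vowel Epenthesis: no change — [zufama]
  (2) Syncope: [zufama] → [zfama]
  (3) Nasal Assimilation: no change — [zfama]
  (4) Final Vowel Raising: no change — [zfama]
  (5) Progressive Voicing Assimilation: [zfama] → [zvama]
/nifirubse/:
  (1) Vowel Epenthesis: no change — [nifirubse]
  (2) Syncope: [nifirubse] → [nfrbse]
  (3) Nasal Assimilation: [nfrbse] → [mfrbse]
  (4) Final Vowel Raising: [mfrbse] → [mfrbsi]
  (5) Progressive Voicing Assimilation: [mfrbsi] → [mfrbzi]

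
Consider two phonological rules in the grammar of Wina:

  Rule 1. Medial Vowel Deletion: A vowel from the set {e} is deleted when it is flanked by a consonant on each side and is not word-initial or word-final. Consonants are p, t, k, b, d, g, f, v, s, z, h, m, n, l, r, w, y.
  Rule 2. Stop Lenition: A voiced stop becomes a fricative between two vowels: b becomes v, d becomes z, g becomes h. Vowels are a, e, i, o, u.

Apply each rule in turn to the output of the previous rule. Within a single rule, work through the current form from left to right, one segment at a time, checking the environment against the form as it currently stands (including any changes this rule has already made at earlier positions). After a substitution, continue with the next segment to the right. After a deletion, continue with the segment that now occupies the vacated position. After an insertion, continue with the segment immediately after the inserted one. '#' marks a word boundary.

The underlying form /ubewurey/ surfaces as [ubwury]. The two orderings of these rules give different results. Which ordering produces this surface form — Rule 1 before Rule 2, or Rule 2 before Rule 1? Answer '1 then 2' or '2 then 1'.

1 then 2

Order 1 then 2:
  1 Medial Vowel Deletion: [ubewurey] → [ubwury]
  2 Stop Lenition: no change — [ubwury]
  result: [ubwury]
Order 2 then 1:
  2 Stop Lenition: [ubewurey] → [uvewurey]
  1 Medial Vowel Deletion: [uvewurey] → [uvwury]
  result: [uvwury]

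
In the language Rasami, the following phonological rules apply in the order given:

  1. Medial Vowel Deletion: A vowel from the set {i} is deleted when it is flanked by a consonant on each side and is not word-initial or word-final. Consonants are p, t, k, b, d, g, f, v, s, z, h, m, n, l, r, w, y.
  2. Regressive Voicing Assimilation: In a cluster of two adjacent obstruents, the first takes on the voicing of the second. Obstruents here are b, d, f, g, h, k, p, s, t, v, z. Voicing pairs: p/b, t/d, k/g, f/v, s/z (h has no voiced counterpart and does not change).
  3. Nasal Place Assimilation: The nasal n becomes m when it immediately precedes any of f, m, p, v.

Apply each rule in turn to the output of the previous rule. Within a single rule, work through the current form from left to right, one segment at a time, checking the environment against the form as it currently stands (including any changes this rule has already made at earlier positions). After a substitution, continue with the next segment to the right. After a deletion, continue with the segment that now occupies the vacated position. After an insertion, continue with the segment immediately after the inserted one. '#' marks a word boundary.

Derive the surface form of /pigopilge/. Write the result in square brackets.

1 Medial Vowel Deletion: [pigopilge] → [pgoplge]
2 Regressive Voicing Assimilation: [pgoplge] → [bgoplge]
3 Nasal Place Assimilation: no change — [bgoplge]

[bgoplge]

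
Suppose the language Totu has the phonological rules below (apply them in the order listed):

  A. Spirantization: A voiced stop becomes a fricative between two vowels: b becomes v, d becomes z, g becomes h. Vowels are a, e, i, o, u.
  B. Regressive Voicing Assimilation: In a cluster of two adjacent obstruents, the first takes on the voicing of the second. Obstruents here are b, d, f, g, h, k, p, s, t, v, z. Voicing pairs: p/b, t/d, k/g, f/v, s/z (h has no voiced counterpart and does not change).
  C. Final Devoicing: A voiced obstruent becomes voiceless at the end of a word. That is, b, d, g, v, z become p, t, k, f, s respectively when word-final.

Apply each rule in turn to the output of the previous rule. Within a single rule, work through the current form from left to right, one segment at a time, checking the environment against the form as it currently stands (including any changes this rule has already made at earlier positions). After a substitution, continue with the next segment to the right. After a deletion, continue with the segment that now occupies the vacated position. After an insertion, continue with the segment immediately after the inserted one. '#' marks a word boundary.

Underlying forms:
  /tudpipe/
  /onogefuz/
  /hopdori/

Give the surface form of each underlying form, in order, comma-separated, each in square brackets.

/tudpipe/:
  A Spirantization: no change — [tudpipe]
  B Regressive Voicing Assimilation: [tudpipe] → [tutpipe]
  C Final Devoicing: no change — [tutpipe]
/onogefuz/:
  A Spirantization: [onogefuz] → [onohefuz]
  B Regressive Voicing Assimilation: no change — [onohefuz]
  C Final Devoicing: [onohefuz] → [onohefus]
/hopdori/:
  A Spirantization: no change — [hopdori]
  B Regressive Voicing Assimilation: [hopdori] → [hobdori]
  C Final Devoicing: no change — [hobdori]

[tutpipe], [onohefus], [hobdori]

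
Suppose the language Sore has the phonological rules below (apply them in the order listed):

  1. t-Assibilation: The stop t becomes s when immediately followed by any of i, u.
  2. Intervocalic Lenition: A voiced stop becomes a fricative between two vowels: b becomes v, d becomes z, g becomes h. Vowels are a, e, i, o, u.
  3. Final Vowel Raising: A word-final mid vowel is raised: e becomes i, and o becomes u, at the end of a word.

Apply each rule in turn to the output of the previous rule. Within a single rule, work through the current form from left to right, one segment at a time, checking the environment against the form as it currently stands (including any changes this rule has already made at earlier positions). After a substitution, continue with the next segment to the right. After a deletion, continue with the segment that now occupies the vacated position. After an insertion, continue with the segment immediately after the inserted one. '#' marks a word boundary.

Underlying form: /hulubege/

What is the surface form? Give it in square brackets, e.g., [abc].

1 t-Assibilation: no change — [hulubege]
2 Intervocalic Lenition: [hulubege] → [huluvehe]
3 Final Vowel Raising: [huluvehe] → [huluvehi]

[huluvehi]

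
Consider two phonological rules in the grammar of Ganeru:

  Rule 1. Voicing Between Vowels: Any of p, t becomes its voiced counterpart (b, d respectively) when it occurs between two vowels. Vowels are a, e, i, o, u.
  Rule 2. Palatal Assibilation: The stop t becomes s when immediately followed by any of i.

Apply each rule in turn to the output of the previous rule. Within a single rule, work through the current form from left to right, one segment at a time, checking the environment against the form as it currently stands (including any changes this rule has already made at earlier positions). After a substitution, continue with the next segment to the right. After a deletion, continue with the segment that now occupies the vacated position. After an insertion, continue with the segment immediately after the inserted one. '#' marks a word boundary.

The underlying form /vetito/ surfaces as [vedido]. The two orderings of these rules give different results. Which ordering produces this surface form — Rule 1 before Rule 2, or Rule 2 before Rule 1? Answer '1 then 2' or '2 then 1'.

1 then 2

Order 1 then 2:
  1 Voicing Between Vowels: [vetito] → [vedido]
  2 Palatal Assibilation: no change — [vedido]
  result: [vedido]
Order 2 then 1:
  2 Palatal Assibilation: [vetito] → [vesito]
  1 Voicing Between Vowels: [vesito] → [vesido]
  result: [vesido]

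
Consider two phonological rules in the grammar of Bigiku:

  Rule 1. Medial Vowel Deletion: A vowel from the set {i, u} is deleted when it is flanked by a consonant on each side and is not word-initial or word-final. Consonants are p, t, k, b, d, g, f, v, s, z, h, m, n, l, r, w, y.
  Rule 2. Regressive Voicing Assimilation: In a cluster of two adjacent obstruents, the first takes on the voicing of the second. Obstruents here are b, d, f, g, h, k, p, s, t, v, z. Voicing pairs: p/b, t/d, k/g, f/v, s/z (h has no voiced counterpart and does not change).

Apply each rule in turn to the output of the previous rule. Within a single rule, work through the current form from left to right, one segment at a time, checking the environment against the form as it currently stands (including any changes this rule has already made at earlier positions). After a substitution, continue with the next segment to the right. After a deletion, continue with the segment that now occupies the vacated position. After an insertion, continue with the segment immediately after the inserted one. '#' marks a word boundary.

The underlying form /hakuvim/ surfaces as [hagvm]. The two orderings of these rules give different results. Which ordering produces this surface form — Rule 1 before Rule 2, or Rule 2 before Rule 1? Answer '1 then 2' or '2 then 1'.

Order 1 then 2:
  1 Medial Vowel Deletion: [hakuvim] → [hakvm]
  2 Regressive Voicing Assimilation: [hakvm] → [hagvm]
  result: [hagvm]
Order 2 then 1:
  2 Regressive Voicing Assimilation: no change — [hakuvim]
  1 Medial Vowel Deletion: [hakuvim] → [hakvm]
  result: [hakvm]

1 then 2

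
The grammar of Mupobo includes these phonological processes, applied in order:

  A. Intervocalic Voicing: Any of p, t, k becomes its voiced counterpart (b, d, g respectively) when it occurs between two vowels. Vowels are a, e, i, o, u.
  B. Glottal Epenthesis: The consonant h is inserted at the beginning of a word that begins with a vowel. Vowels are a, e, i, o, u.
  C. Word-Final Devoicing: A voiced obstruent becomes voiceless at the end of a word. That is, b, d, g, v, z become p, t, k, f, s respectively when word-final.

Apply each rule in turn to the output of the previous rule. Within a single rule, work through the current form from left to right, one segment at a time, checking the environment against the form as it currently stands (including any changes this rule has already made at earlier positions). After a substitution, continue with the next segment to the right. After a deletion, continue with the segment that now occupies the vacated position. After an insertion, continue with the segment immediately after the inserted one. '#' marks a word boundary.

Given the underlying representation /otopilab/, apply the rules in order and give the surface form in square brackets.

[hodobilap]

A Intervocalic Voicing: [otopilab] → [odobilab]
B Glottal Epenthesis: [odobilab] → [hodobilab]
C Word-Final Devoicing: [hodobilab] → [hodobilap]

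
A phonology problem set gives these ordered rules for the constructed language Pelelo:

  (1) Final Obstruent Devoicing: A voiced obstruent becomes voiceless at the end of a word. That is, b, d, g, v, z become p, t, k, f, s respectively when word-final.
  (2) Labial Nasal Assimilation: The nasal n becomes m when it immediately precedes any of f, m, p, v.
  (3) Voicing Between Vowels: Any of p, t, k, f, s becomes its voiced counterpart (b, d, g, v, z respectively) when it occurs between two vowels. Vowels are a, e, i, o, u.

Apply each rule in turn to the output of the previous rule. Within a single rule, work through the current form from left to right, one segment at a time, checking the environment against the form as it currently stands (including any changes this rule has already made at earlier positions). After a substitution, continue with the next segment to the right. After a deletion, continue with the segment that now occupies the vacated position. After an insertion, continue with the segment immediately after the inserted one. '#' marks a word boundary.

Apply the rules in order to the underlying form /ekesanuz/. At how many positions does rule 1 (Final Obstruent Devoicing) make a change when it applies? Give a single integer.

1

(1) Final Obstruent Devoicing: [ekesanuz] → [ekesanus]
(2) Labial Nasal Assimilation: no change — [ekesanus]
(3) Voicing Between Vowels: [ekesanus] → [egezanus]
Rule 1 changed 1 position(s).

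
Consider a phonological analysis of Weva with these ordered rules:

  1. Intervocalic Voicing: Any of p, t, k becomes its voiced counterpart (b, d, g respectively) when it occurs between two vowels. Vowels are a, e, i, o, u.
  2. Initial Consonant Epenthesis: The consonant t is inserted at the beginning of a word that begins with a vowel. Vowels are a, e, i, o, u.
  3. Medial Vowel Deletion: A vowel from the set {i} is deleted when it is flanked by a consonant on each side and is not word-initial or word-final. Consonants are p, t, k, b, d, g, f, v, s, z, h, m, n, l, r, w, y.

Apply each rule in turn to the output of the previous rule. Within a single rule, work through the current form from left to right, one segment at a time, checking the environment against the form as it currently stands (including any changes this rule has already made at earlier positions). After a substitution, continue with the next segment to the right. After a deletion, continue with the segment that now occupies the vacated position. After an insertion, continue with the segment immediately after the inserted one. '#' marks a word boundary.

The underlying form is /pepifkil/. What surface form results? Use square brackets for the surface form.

[pebfkl]

1 Intervocalic Voicing: [pepifkil] → [pebifkil]
2 Initial Consonant Epenthesis: no change — [pebifkil]
3 Medial Vowel Deletion: [pebifkil] → [pebfkl]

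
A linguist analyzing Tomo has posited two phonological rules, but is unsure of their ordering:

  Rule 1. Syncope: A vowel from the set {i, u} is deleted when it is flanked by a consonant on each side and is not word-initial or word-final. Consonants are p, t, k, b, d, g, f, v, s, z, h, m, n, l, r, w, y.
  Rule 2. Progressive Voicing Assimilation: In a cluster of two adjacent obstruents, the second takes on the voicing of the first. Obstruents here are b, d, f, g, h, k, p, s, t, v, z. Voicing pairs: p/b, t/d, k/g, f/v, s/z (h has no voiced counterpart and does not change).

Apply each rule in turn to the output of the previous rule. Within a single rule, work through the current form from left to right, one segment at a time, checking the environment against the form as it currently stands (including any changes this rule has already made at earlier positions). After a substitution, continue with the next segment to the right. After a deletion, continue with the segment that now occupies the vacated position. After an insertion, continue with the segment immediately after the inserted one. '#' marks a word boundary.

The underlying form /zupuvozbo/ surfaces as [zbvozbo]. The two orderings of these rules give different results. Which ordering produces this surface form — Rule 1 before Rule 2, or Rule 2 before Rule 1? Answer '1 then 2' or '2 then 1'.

1 then 2

Order 1 then 2:
  1 Syncope: [zupuvozbo] → [zpvozbo]
  2 Progressive Voicing Assimilation: [zpvozbo] → [zbvozbo]
  result: [zbvozbo]
Order 2 then 1:
  2 Progressive Voicing Assimilation: no change — [zupuvozbo]
  1 Syncope: [zupuvozbo] → [zpvozbo]
  result: [zpvozbo]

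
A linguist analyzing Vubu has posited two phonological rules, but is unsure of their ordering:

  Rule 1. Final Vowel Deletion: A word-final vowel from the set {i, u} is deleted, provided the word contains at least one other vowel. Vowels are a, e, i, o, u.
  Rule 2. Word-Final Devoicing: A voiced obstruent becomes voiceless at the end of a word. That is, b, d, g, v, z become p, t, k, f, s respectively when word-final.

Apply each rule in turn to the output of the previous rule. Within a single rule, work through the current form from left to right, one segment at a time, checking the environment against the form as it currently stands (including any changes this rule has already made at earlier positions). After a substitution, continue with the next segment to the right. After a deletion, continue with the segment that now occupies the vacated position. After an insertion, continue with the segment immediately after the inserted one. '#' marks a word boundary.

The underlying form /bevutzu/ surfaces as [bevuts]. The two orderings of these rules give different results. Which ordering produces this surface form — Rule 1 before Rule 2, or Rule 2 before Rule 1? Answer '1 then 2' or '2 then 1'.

Order 1 then 2:
  1 Final Vowel Deletion: [bevutzu] → [bevutz]
  2 Word-Final Devoicing: [bevutz] → [bevuts]
  result: [bevuts]
Order 2 then 1:
  2 Word-Final Devoicing: no change — [bevutzu]
  1 Final Vowel Deletion: [bevutzu] → [bevutz]
  result: [bevutz]

1 then 2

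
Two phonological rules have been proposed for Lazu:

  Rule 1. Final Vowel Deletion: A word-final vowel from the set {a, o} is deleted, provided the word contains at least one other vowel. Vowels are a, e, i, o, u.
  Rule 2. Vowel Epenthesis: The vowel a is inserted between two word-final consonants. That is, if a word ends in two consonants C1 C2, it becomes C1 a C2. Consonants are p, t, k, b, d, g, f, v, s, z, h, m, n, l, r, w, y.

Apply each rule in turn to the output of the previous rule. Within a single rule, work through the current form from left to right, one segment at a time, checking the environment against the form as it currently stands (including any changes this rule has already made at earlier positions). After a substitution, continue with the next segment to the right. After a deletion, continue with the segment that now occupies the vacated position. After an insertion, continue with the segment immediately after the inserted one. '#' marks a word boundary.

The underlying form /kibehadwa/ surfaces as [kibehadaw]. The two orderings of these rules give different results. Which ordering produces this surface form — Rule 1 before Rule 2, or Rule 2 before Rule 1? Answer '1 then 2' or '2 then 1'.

1 then 2

Order 1 then 2:
  1 Final Vowel Deletion: [kibehadwa] → [kibehadw]
  2 Vowel Epenthesis: [kibehadw] → [kibehadaw]
  result: [kibehadaw]
Order 2 then 1:
  2 Vowel Epenthesis: no change — [kibehadwa]
  1 Final Vowel Deletion: [kibehadwa] → [kibehadw]
  result: [kibehadw]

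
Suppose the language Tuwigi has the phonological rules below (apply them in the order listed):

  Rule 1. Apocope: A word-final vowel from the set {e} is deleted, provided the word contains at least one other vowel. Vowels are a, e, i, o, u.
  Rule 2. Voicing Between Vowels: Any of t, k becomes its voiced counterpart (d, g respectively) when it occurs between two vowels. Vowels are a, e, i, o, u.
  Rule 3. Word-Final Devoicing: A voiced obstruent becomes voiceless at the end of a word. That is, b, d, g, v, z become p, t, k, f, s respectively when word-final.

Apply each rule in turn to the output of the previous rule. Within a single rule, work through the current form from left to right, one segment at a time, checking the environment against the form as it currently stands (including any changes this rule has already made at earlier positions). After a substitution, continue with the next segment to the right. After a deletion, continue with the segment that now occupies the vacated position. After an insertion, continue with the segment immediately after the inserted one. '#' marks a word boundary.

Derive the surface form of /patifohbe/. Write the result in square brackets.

Rule 1 Apocope: [patifohbe] → [patifohb]
Rule 2 Voicing Between Vowels: [patifohb] → [padifohb]
Rule 3 Word-Final Devoicing: [padifohb] → [padifohp]

[padifohp]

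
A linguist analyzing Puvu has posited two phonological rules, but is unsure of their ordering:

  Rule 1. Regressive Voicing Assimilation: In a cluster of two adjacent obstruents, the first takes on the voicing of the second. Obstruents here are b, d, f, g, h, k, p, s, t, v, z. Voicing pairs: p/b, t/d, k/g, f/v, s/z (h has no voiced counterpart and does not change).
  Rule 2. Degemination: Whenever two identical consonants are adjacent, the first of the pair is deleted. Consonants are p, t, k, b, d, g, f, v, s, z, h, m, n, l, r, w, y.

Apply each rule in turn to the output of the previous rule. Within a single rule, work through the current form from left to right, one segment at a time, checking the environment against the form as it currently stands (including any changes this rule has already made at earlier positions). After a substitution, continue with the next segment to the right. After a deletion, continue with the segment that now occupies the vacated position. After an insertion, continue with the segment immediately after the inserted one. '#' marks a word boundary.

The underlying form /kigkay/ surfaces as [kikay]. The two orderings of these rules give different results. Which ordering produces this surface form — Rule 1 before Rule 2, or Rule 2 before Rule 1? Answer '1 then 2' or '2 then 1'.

Order 1 then 2:
  1 Regressive Voicing Assimilation: [kigkay] → [kikkay]
  2 Degemination: [kikkay] → [kikay]
  result: [kikay]
Order 2 then 1:
  2 Degemination: no change — [kigkay]
  1 Regressive Voicing Assimilation: [kigkay] → [kikkay]
  result: [kikkay]

1 then 2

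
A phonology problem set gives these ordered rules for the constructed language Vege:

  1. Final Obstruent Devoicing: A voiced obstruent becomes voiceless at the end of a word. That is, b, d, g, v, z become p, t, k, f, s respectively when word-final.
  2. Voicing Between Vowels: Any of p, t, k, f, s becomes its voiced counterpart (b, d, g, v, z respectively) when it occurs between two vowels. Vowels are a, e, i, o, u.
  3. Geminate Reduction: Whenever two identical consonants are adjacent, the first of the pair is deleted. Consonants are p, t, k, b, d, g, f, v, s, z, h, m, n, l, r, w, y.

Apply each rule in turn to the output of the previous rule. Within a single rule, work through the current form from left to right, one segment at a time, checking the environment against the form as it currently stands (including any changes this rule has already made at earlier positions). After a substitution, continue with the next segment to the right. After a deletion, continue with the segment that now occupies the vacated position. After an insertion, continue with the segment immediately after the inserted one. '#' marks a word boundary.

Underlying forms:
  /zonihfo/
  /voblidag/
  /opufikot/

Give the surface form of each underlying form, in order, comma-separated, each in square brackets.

/zonihfo/:
  1 Final Obstruent Devoicing: no change — [zonihfo]
  2 Voicing Between Vowels: no change — [zonihfo]
  3 Geminate Reduction: no change — [zonihfo]
/voblidag/:
  1 Final Obstruent Devoicing: [voblidag] → [voblidak]
  2 Voicing Between Vowels: no change — [voblidak]
  3 Geminate Reduction: no change — [voblidak]
/opufikot/:
  1 Final Obstruent Devoicing: no change — [opufikot]
  2 Voicing Between Vowels: [opufikot] → [obuvigot]
  3 Geminate Reduction: no change — [obuvigot]

[zonihfo], [voblidak], [obuvigot]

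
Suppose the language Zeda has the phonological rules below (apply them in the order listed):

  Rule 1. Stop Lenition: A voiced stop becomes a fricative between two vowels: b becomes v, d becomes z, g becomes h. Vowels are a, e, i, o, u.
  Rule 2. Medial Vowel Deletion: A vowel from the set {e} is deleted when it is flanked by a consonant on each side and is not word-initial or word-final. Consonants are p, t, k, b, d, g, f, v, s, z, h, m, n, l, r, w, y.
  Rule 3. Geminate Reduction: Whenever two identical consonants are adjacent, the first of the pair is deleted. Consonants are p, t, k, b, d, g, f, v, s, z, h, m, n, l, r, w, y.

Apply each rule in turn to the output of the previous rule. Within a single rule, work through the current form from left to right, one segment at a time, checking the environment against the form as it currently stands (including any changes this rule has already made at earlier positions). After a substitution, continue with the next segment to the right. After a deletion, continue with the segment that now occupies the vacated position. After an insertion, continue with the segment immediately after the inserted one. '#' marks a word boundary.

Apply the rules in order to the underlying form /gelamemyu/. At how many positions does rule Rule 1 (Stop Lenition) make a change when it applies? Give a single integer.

Rule 1 Stop Lenition: no change — [gelamemyu]
Rule 2 Medial Vowel Deletion: [gelamemyu] → [glammyu]
Rule 3 Geminate Reduction: [glammyu] → [glamyu]
Rule Rule 1 changed 0 position(s).

0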